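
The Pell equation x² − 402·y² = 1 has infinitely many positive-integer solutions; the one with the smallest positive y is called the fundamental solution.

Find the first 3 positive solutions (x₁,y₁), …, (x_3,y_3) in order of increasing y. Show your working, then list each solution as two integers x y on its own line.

[20; 20,40] for √402; ℓ=2 ⇒ convergent index 1
a_0=20:  p_0=20·1+0=20,  q_0=20·0+1=1
a_1=20:  p_1=20·20+1=401,  q_1=20·1+0=20
fundamental: x₁=401, y₁=20  (since 160801 − 402·400 = 1)
n=2: (401,20)∘(401,20) = (401·401+402·20·20, 401·20+20·401) = (321601,16040)
n=3: (321601,16040)∘(401,20) = (401·321601+402·20·16040, 401·16040+20·321601) = (257923601,12864060)

401 20
321601 16040
257923601 12864060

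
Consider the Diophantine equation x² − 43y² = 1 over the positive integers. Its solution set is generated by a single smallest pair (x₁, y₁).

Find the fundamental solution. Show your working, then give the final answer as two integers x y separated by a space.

√43 → a₀=6, period (1,1,3,1,5,1,3,1,1,12); ℓ=10 even so k=9
a_0=6:  p_0=6·1+0=6,  q_0=6·0+1=1
…
a_3=3:  p_3=3·13+7=46,  q_3=3·2+1=7
…
a_5=5:  p_5=5·59+46=341,  q_5=5·9+7=52
…
a_8=1:  p_8=1·1541+400=1941,  q_8=1·235+61=296
a_9=1:  p_9=1·1941+1541=3482,  q_9=1·296+235=531
→ (3482, 531).  Check: 3482²=12124324, 43·531²=12124323, difference 1.

3482 531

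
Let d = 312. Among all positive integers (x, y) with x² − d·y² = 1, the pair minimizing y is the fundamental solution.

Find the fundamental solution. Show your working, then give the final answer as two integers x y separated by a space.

53 3

[17; 1,1,1,34] for √312; ℓ=4 ⇒ convergent index 3
a_0=17:  p_0=17·1+0=17,  q_0=17·0+1=1
…
a_2=1:  p_2=1·18+17=35,  q_2=1·1+1=2
a_3=1:  p_3=1·35+18=53,  q_3=1·2+1=3
fundamental: x₁=53, y₁=3  (since 2809 − 312·9 = 1)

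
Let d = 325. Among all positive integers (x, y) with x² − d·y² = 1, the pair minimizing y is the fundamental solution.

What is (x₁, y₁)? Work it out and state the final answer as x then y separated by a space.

649 36

√325 → a₀=18, period (36); ℓ=1 odd so k=1
i=0: a=18 ⇒ p=18, q=1
i=1: a=36 ⇒ p=649, q=36
→ (649, 36).  Check: 649²=421201, 325·36²=421200, difference 1.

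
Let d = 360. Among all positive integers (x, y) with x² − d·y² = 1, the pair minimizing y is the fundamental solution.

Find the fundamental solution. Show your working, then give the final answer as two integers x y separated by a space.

√360 = [18; 1,36, …], period ℓ=2 (even) → k=1
a_0=18:  p_0=18·1+0=18,  q_0=18·0+1=1
a_1=1:  p_1=1·18+1=19,  q_1=1·1+0=1
(x₁, y₁) = (19, 1);  19² − 360·1² = 1 ✓

19 1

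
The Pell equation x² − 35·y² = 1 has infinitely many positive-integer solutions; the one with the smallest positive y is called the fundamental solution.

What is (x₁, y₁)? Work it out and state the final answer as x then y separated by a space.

6 1

√35 = [5; 1,10, …], period ℓ=2 (even) → k=1
k=0  a_k=5  p_k/q_k = 5/1
k=1  a_k=1  p_k/q_k = 6/1
(x₁, y₁) = (6, 1);  6² − 35·1² = 1 ✓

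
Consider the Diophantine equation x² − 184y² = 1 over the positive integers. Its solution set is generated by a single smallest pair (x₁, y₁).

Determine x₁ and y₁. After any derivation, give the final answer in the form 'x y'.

24335 1794

√184 → a₀=13, period (1,1,3,2,1,2,1,2,3,1,1,26); ℓ=12 even so k=11
k=0  a_k=13  p_k/q_k = 13/1
k=1  a_k=1  p_k/q_k = 14/1
k=2  a_k=1  p_k/q_k = 27/2
…
k=4  a_k=2  p_k/q_k = 217/16
k=5  a_k=1  p_k/q_k = 312/23
k=6  a_k=2  p_k/q_k = 841/62
k=7  a_k=1  p_k/q_k = 1153/85
k=8  a_k=2  p_k/q_k = 3147/232
k=9  a_k=3  p_k/q_k = 10594/781
k=10  a_k=1  p_k/q_k = 13741/1013
k=11  a_k=1  p_k/q_k = 24335/1794
fundamental: x₁=24335, y₁=1794  (since 592192225 − 184·3218436 = 1)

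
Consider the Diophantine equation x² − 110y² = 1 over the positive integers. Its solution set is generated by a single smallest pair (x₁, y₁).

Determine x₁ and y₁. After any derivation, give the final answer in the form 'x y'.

d=110: √d = [10; 2,20] (ℓ=2, even), read p_1/q_1
i=0: a=10 ⇒ p=10, q=1
i=1: a=2 ⇒ p=21, q=2
fundamental: x₁=21, y₁=2  (since 441 − 110·4 = 1)

21 2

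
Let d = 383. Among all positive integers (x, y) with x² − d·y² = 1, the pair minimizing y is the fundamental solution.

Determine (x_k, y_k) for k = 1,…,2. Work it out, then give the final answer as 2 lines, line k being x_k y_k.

18768 959
704475647 35997024

d=383: √d = [19; 1,1,3,19,3,1,1,38] (ℓ=8, even), read p_7/q_7
k=0  a_k=19  p_k/q_k = 19/1
k=1  a_k=1  p_k/q_k = 20/1
k=2  a_k=1  p_k/q_k = 39/2
k=3  a_k=3  p_k/q_k = 137/7
k=4  a_k=19  p_k/q_k = 2642/135
k=5  a_k=3  p_k/q_k = 8063/412
k=6  a_k=1  p_k/q_k = 10705/547
k=7  a_k=1  p_k/q_k = 18768/959
→ (18768, 959).  Check: 18768²=352237824, 383·959²=352237823, difference 1.
(18768+959√383)^2 = 704475647 + 35997024√383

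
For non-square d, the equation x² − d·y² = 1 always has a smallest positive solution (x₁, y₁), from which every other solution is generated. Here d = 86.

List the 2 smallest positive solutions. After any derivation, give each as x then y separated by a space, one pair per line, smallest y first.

d=86: √d = [9; 3,1,1,1,8,1,1,1,3,18] (ℓ=10, even), read p_9/q_9
i=0: a=9 ⇒ p=9, q=1
i=1: a=3 ⇒ p=28, q=3
…
i=3: a=1 ⇒ p=65, q=7
i=4: a=1 ⇒ p=102, q=11
i=5: a=8 ⇒ p=881, q=95
…
i=8: a=1 ⇒ p=2847, q=307
i=9: a=3 ⇒ p=10405, q=1122
fundamental: x₁=10405, y₁=1122  (since 108264025 − 86·1258884 = 1)
(x_2, y_2) = (10405·10405 + 86·1122·1122, 10405·1122 + 1122·10405) = (216528049, 23348820)

10405 1122
216528049 23348820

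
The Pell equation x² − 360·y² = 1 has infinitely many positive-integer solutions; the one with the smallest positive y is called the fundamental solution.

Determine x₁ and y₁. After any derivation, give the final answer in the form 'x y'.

d=360: √d = [18; 1,36] (ℓ=2, even), read p_1/q_1
k=0  a_k=18  p_k/q_k = 18/1
k=1  a_k=1  p_k/q_k = 19/1
(x₁, y₁) = (19, 1);  19² − 360·1² = 1 ✓

19 1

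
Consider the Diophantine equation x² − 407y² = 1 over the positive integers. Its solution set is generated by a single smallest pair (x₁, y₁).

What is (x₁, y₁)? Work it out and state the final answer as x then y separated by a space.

[20; 5,1,2,1,5,40] for √407; ℓ=6 ⇒ convergent index 5
i=0: a=20 ⇒ p=20, q=1
…
i=2: a=1 ⇒ p=121, q=6
…
i=4: a=1 ⇒ p=464, q=23
i=5: a=5 ⇒ p=2663, q=132
fundamental: x₁=2663, y₁=132  (since 7091569 − 407·17424 = 1)

2663 132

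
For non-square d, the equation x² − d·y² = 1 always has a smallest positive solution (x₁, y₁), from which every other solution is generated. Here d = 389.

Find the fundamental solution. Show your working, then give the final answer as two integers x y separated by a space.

3287049 166660

√389 = [19; 1,2,1,1,1,1,2,1,38, …], period ℓ=9 (odd) → k=17
k=0  a_k=19  p_k/q_k = 19/1
k=1  a_k=1  p_k/q_k = 20/1
…
k=4  a_k=1  p_k/q_k = 138/7
k=5  a_k=1  p_k/q_k = 217/11
k=6  a_k=1  p_k/q_k = 355/18
k=7  a_k=2  p_k/q_k = 927/47
…
k=10  a_k=1  p_k/q_k = 50925/2582
k=11  a_k=2  p_k/q_k = 151493/7681
k=12  a_k=1  p_k/q_k = 202418/10263
k=13  a_k=1  p_k/q_k = 353911/17944
k=14  a_k=1  p_k/q_k = 556329/28207
k=15  a_k=1  p_k/q_k = 910240/46151
k=16  a_k=2  p_k/q_k = 2376809/120509
k=17  a_k=1  p_k/q_k = 3287049/166660
fundamental: x₁=3287049, y₁=166660  (since 10804691128401 − 389·27775555600 = 1)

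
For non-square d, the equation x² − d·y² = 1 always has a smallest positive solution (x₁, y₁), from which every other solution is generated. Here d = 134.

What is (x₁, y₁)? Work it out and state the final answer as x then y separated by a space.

145925 12606

√134 → a₀=11, period (1,1,2,1,3,…,1,1,22); ℓ=14 even so k=13
i=0: a=11 ⇒ p=11, q=1
…
i=2: a=1 ⇒ p=23, q=2
i=3: a=2 ⇒ p=58, q=5
…
i=5: a=3 ⇒ p=301, q=26
i=6: a=1 ⇒ p=382, q=33
i=7: a=10 ⇒ p=4121, q=356
i=8: a=1 ⇒ p=4503, q=389
i=9: a=3 ⇒ p=17630, q=1523
…
i=12: a=1 ⇒ p=84029, q=7259
i=13: a=1 ⇒ p=145925, q=12606
fundamental: x₁=145925, y₁=12606  (since 21294105625 − 134·158911236 = 1)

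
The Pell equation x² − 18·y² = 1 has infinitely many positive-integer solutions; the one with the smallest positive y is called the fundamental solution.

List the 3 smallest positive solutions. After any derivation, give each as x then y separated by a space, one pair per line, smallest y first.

√18 = [4; 4,8, …], period ℓ=2 (even) → k=1
i=0: a=4 ⇒ p=4, q=1
i=1: a=4 ⇒ p=17, q=4
(x₁, y₁) = (17, 4);  17² − 18·4² = 1 ✓
n=2: (17,4)∘(17,4) = (17·17+18·4·4, 17·4+4·17) = (577,136)
n=3: (577,136)∘(17,4) = (17·577+18·4·136, 17·136+4·577) = (19601,4620)

17 4
577 136
19601 4620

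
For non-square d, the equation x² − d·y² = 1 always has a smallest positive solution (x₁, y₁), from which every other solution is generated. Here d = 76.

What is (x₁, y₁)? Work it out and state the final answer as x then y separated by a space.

57799 6630

√76 = [8; 1,2,1,1,5,4,5,1,1,2,1,16, …], period ℓ=12 (even) → k=11
k=0  a_k=8  p_k/q_k = 8/1
k=1  a_k=1  p_k/q_k = 9/1
…
k=3  a_k=1  p_k/q_k = 35/4
k=4  a_k=1  p_k/q_k = 61/7
…
k=7  a_k=5  p_k/q_k = 7445/854
k=8  a_k=1  p_k/q_k = 8866/1017
…
k=10  a_k=2  p_k/q_k = 41488/4759
k=11  a_k=1  p_k/q_k = 57799/6630
(x₁, y₁) = (57799, 6630);  57799² − 76·6630² = 1 ✓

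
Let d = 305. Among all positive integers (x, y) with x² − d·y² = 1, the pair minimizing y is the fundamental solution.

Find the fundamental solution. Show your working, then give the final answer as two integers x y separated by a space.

489 28

√305 = [17; 2,6,2,34, …], period ℓ=4 (even) → k=3
k=0  a_k=17  p_k/q_k = 17/1
…
k=2  a_k=6  p_k/q_k = 227/13
k=3  a_k=2  p_k/q_k = 489/28
(x₁, y₁) = (489, 28);  489² − 305·28² = 1 ✓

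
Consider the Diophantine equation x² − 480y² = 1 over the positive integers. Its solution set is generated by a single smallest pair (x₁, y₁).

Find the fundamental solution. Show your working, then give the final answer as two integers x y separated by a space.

√480 = [21; 1,9,1,42, …], period ℓ=4 (even) → k=3
k=0  a_k=21  p_k/q_k = 21/1
…
k=2  a_k=9  p_k/q_k = 219/10
k=3  a_k=1  p_k/q_k = 241/11
(x₁, y₁) = (241, 11);  241² − 480·11² = 1 ✓

241 11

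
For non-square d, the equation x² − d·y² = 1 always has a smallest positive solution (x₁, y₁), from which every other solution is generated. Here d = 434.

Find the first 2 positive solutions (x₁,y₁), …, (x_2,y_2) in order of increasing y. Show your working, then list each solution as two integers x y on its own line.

125 6
31249 1500

d=434: √d = [20; 1,4,1,40] (ℓ=4, even), read p_3/q_3
a_0=20:  p_0=20·1+0=20,  q_0=20·0+1=1
a_1=1:  p_1=1·20+1=21,  q_1=1·1+0=1
a_2=4:  p_2=4·21+20=104,  q_2=4·1+1=5
a_3=1:  p_3=1·104+21=125,  q_3=1·5+1=6
→ (125, 6).  Check: 125²=15625, 434·6²=15624, difference 1.
(x_2, y_2) = (125·125 + 434·6·6, 125·6 + 6·125) = (31249, 1500)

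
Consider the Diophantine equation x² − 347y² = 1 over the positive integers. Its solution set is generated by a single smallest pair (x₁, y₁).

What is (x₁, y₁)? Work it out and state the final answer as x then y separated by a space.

641602 34443

[18; 1,1,1,2,4,…,1,1,36] for √347; ℓ=14 ⇒ convergent index 13
k=0  a_k=18  p_k/q_k = 18/1
k=1  a_k=1  p_k/q_k = 19/1
k=2  a_k=1  p_k/q_k = 37/2
…
k=4  a_k=2  p_k/q_k = 149/8
k=5  a_k=4  p_k/q_k = 652/35
k=6  a_k=1  p_k/q_k = 801/43
…
k=8  a_k=1  p_k/q_k = 15070/809
k=9  a_k=4  p_k/q_k = 74549/4002
…
k=11  a_k=1  p_k/q_k = 238717/12815
k=12  a_k=1  p_k/q_k = 402885/21628
k=13  a_k=1  p_k/q_k = 641602/34443
fundamental: x₁=641602, y₁=34443  (since 411653126404 − 347·1186320249 = 1)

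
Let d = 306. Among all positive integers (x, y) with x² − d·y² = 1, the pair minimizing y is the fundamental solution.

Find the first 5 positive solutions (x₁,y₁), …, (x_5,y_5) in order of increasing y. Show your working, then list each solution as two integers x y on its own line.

35 2
2449 140
171395 9798
11995201 685720
839492675 47990602

[17; 2,34] for √306; ℓ=2 ⇒ convergent index 1
i=0: a=17 ⇒ p=17, q=1
i=1: a=2 ⇒ p=35, q=2
→ (35, 2).  Check: 35²=1225, 306·2²=1224, difference 1.
n=2: (35,2)∘(35,2) = (35·35+306·2·2, 35·2+2·35) = (2449,140)
n=3: (2449,140)∘(35,2) = (35·2449+306·2·140, 35·140+2·2449) = (171395,9798)
n=4: (171395,9798)∘(35,2) = (35·171395+306·2·9798, 35·9798+2·171395) = (11995201,685720)
n=5: (11995201,685720)∘(35,2) = (35·11995201+306·2·685720, 35·685720+2·11995201) = (839492675,47990602)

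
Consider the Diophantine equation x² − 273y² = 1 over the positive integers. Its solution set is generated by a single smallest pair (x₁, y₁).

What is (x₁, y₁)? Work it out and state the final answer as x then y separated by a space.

d=273: √d = [16; 1,1,10,1,1,32] (ℓ=6, even), read p_5/q_5
step 0: (16, 1)  from 16·(1,0) + (0,1)
…
step 2: (33, 2)  from 1·(17,1) + (16,1)
…
step 4: (380, 23)  from 1·(347,21) + (33,2)
step 5: (727, 44)  from 1·(380,23) + (347,21)
(x₁, y₁) = (727, 44);  727² − 273·44² = 1 ✓

727 44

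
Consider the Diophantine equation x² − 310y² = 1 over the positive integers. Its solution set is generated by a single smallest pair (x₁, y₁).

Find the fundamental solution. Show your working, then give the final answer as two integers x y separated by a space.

848719 48204

d=310: √d = [17; 1,1,1,1,5,…,1,1,34] (ℓ=16, even), read p_15/q_15
i=0: a=17 ⇒ p=17, q=1
i=1: a=1 ⇒ p=18, q=1
i=2: a=1 ⇒ p=35, q=2
…
i=4: a=1 ⇒ p=88, q=5
i=5: a=5 ⇒ p=493, q=28
…
i=12: a=1 ⇒ p=181315, q=10298
…
i=14: a=1 ⇒ p=515017, q=29251
i=15: a=1 ⇒ p=848719, q=48204
→ (848719, 48204).  Check: 848719²=720323940961, 310·48204²=720323940960, difference 1.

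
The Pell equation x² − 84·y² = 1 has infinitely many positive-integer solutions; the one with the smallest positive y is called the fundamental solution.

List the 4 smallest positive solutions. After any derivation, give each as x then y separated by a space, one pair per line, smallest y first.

[9; 6,18] for √84; ℓ=2 ⇒ convergent index 1
i=0: a=9 ⇒ p=9, q=1
i=1: a=6 ⇒ p=55, q=6
(x₁, y₁) = (55, 6);  55² − 84·6² = 1 ✓
(55+6√84)^2 = 6049 + 660√84
(55+6√84)^3 = 665335 + 72594√84
(55+6√84)^4 = 73180801 + 7984680√84

55 6
6049 660
665335 72594
73180801 7984680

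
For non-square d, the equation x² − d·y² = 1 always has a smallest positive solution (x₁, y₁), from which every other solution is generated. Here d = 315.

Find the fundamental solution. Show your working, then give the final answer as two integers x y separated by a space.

71 4

d=315: √d = [17; 1,2,1,34] (ℓ=4, even), read p_3/q_3
step 0: (17, 1)  from 17·(1,0) + (0,1)
…
step 2: (53, 3)  from 2·(18,1) + (17,1)
step 3: (71, 4)  from 1·(53,3) + (18,1)
fundamental: x₁=71, y₁=4  (since 5041 − 315·16 = 1)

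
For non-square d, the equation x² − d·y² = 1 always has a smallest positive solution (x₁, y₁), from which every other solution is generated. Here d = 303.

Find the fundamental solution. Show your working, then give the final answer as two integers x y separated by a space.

√303 → a₀=17, period (2,2,5,2,2,34); ℓ=6 even so k=5
step 0: (17, 1)  from 17·(1,0) + (0,1)
…
step 2: (87, 5)  from 2·(35,2) + (17,1)
step 3: (470, 27)  from 5·(87,5) + (35,2)
step 4: (1027, 59)  from 2·(470,27) + (87,5)
step 5: (2524, 145)  from 2·(1027,59) + (470,27)
→ (2524, 145).  Check: 2524²=6370576, 303·145²=6370575, difference 1.

2524 145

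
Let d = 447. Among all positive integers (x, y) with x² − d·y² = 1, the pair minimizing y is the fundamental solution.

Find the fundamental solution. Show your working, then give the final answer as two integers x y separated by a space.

√447 = [21; 7,42, …], period ℓ=2 (even) → k=1
i=0: a=21 ⇒ p=21, q=1
i=1: a=7 ⇒ p=148, q=7
→ (148, 7).  Check: 148²=21904, 447·7²=21903, difference 1.

148 7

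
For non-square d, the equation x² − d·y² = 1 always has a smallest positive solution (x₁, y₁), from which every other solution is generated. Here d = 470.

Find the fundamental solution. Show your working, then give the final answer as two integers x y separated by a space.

√470 → a₀=21, period (1,2,8,2,1,42); ℓ=6 even so k=5
k=0  a_k=21  p_k/q_k = 21/1
k=1  a_k=1  p_k/q_k = 22/1
k=2  a_k=2  p_k/q_k = 65/3
k=3  a_k=8  p_k/q_k = 542/25
k=4  a_k=2  p_k/q_k = 1149/53
k=5  a_k=1  p_k/q_k = 1691/78
fundamental: x₁=1691, y₁=78  (since 2859481 − 470·6084 = 1)

1691 78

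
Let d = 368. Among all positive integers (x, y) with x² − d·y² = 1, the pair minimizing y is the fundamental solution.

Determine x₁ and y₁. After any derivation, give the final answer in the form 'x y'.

1151 60

√368 = [19; 5,2,5,38, …], period ℓ=4 (even) → k=3
a_0=19:  p_0=19·1+0=19,  q_0=19·0+1=1
a_1=5:  p_1=5·19+1=96,  q_1=5·1+0=5
a_2=2:  p_2=2·96+19=211,  q_2=2·5+1=11
a_3=5:  p_3=5·211+96=1151,  q_3=5·11+5=60
fundamental: x₁=1151, y₁=60  (since 1324801 − 368·3600 = 1)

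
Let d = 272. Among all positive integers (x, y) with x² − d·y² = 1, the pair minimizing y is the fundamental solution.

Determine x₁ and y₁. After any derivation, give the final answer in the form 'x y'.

33 2

[16; 2,32] for √272; ℓ=2 ⇒ convergent index 1
i=0: a=16 ⇒ p=16, q=1
i=1: a=2 ⇒ p=33, q=2
(x₁, y₁) = (33, 2);  33² − 272·2² = 1 ✓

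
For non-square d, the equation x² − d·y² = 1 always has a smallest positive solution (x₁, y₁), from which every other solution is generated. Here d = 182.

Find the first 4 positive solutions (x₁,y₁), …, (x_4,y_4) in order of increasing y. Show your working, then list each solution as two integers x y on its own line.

27 2
1457 108
78651 5830
4245697 314712

√182 = [13; 2,26, …], period ℓ=2 (even) → k=1
step 0: (13, 1)  from 13·(1,0) + (0,1)
step 1: (27, 2)  from 2·(13,1) + (1,0)
(x₁, y₁) = (27, 2);  27² − 182·2² = 1 ✓
n=2: (27,2)∘(27,2) = (27·27+182·2·2, 27·2+2·27) = (1457,108)
n=3: (1457,108)∘(27,2) = (27·1457+182·2·108, 27·108+2·1457) = (78651,5830)
n=4: (78651,5830)∘(27,2) = (27·78651+182·2·5830, 27·5830+2·78651) = (4245697,314712)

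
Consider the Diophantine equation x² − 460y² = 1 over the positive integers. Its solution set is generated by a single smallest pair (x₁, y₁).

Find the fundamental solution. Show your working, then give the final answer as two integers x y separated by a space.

√460 → a₀=21, period (2,4,3,1,2,10,2,1,3,4,2,42); ℓ=12 even so k=11
step 0: (21, 1)  from 21·(1,0) + (0,1)
…
step 2: (193, 9)  from 4·(43,2) + (21,1)
step 3: (622, 29)  from 3·(193,9) + (43,2)
step 4: (815, 38)  from 1·(622,29) + (193,9)
…
step 7: (48922, 2281)  from 2·(23335,1088) + (2252,105)
step 8: (72257, 3369)  from 1·(48922,2281) + (23335,1088)
step 9: (265693, 12388)  from 3·(72257,3369) + (48922,2281)
step 10: (1135029, 52921)  from 4·(265693,12388) + (72257,3369)
step 11: (2535751, 118230)  from 2·(1135029,52921) + (265693,12388)
(x₁, y₁) = (2535751, 118230);  2535751² − 460·118230² = 1 ✓

2535751 118230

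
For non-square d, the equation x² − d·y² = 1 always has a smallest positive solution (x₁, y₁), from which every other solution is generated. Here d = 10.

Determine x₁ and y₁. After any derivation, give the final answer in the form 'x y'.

d=10: √d = [3; 6] (ℓ=1, odd), read p_1/q_1
step 0: (3, 1)  from 3·(1,0) + (0,1)
step 1: (19, 6)  from 6·(3,1) + (1,0)
fundamental: x₁=19, y₁=6  (since 361 − 10·36 = 1)

19 6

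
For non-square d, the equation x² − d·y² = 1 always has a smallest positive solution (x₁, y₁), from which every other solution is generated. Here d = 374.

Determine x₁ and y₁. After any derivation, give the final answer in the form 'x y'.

[19; 2,1,18,1,2,38] for √374; ℓ=6 ⇒ convergent index 5
k=0  a_k=19  p_k/q_k = 19/1
k=1  a_k=2  p_k/q_k = 39/2
…
k=3  a_k=18  p_k/q_k = 1083/56
k=4  a_k=1  p_k/q_k = 1141/59
k=5  a_k=2  p_k/q_k = 3365/174
→ (3365, 174).  Check: 3365²=11323225, 374·174²=11323224, difference 1.

3365 174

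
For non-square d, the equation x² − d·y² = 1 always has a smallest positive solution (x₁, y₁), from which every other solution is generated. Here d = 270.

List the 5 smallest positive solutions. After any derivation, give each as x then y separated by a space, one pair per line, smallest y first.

5291 322
55989361 3407404
592479412811 36057148806
6269617090376641 381556745257688
66345087457886202251 4037633442259705610

√270 → a₀=16, period (2,3,6,3,2,32); ℓ=6 even so k=5
a_0=16:  p_0=16·1+0=16,  q_0=16·0+1=1
a_1=2:  p_1=2·16+1=33,  q_1=2·1+0=2
a_2=3:  p_2=3·33+16=115,  q_2=3·2+1=7
a_3=6:  p_3=6·115+33=723,  q_3=6·7+2=44
a_4=3:  p_4=3·723+115=2284,  q_4=3·44+7=139
a_5=2:  p_5=2·2284+723=5291,  q_5=2·139+44=322
(x₁, y₁) = (5291, 322);  5291² − 270·322² = 1 ✓
(5291+322√270)^2 = 55989361 + 3407404√270
(5291+322√270)^3 = 592479412811 + 36057148806√270
(5291+322√270)^4 = 6269617090376641 + 381556745257688√270
(5291+322√270)^5 = 66345087457886202251 + 4037633442259705610√270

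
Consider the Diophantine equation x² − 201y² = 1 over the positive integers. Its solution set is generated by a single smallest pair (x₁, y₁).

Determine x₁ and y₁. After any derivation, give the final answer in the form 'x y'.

d=201: √d = [14; 5,1,1,1,2,…,1,5,28] (ℓ=14, even), read p_13/q_13
k=0  a_k=14  p_k/q_k = 14/1
…
k=2  a_k=1  p_k/q_k = 85/6
…
k=6  a_k=1  p_k/q_k = 879/62
k=7  a_k=8  p_k/q_k = 7670/541
k=8  a_k=1  p_k/q_k = 8549/603
…
k=12  a_k=1  p_k/q_k = 91402/6447
k=13  a_k=5  p_k/q_k = 515095/36332
(x₁, y₁) = (515095, 36332);  515095² − 201·36332² = 1 ✓

515095 36332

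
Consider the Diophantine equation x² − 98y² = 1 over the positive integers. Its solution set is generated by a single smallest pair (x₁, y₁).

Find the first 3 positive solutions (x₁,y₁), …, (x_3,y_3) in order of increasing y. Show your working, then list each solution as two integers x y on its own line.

99 10
19601 1980
3880899 392030

d=98: √d = [9; 1,8,1,18] (ℓ=4, even), read p_3/q_3
k=0  a_k=9  p_k/q_k = 9/1
k=1  a_k=1  p_k/q_k = 10/1
k=2  a_k=8  p_k/q_k = 89/9
k=3  a_k=1  p_k/q_k = 99/10
fundamental: x₁=99, y₁=10  (since 9801 − 98·100 = 1)
(99+10√98)^2 = 19601 + 1980√98
(99+10√98)^3 = 3880899 + 392030√98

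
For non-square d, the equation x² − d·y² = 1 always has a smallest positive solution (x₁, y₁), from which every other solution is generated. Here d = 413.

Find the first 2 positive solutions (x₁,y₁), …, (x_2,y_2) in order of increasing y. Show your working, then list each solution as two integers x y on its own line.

113399 5580
25718666401 1265532840

d=413: √d = [20; 3,9,1,4,1,9,3,40] (ℓ=8, even), read p_7/q_7
step 0: (20, 1)  from 20·(1,0) + (0,1)
…
step 3: (630, 31)  from 1·(569,28) + (61,3)
step 4: (3089, 152)  from 4·(630,31) + (569,28)
step 5: (3719, 183)  from 1·(3089,152) + (630,31)
step 6: (36560, 1799)  from 9·(3719,183) + (3089,152)
step 7: (113399, 5580)  from 3·(36560,1799) + (3719,183)
fundamental: x₁=113399, y₁=5580  (since 12859333201 − 413·31136400 = 1)
k=2:  x_2 = 113399·113399+413·5580·5580 = 25718666401,  y_2 = 113399·5580+5580·113399 = 1265532840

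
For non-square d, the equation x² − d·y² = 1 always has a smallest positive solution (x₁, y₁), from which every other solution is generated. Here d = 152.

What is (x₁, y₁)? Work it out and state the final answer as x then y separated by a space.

[12; 3,24] for √152; ℓ=2 ⇒ convergent index 1
i=0: a=12 ⇒ p=12, q=1
i=1: a=3 ⇒ p=37, q=3
→ (37, 3).  Check: 37²=1369, 152·3²=1368, difference 1.

37 3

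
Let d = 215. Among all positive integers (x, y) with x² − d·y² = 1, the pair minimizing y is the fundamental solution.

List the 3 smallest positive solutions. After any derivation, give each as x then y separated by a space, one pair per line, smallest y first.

d=215: √d = [14; 1,1,1,28] (ℓ=4, even), read p_3/q_3
step 0: (14, 1)  from 14·(1,0) + (0,1)
step 1: (15, 1)  from 1·(14,1) + (1,0)
step 2: (29, 2)  from 1·(15,1) + (14,1)
step 3: (44, 3)  from 1·(29,2) + (15,1)
fundamental: x₁=44, y₁=3  (since 1936 − 215·9 = 1)
(44+3√215)^2 = 3871 + 264√215
(44+3√215)^3 = 340604 + 23229√215

44 3
3871 264
340604 23229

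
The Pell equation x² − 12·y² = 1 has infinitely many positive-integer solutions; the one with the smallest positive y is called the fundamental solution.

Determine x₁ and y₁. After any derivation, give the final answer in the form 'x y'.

7 2

d=12: √d = [3; 2,6] (ℓ=2, even), read p_1/q_1
a_0=3:  p_0=3·1+0=3,  q_0=3·0+1=1
a_1=2:  p_1=2·3+1=7,  q_1=2·1+0=2
fundamental: x₁=7, y₁=2  (since 49 − 12·4 = 1)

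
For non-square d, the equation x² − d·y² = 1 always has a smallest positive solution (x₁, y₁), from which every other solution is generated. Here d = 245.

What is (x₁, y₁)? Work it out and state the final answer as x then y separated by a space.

51841 3312

d=245: √d = [15; 1,1,1,7,6,7,1,1,1,30] (ℓ=10, even), read p_9/q_9
step 0: (15, 1)  from 15·(1,0) + (0,1)
…
step 2: (31, 2)  from 1·(16,1) + (15,1)
…
step 8: (33825, 2161)  from 1·(18016,1151) + (15809,1010)
step 9: (51841, 3312)  from 1·(33825,2161) + (18016,1151)
(x₁, y₁) = (51841, 3312);  51841² − 245·3312² = 1 ✓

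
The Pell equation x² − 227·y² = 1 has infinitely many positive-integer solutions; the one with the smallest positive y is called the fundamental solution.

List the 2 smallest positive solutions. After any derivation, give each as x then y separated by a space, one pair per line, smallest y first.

226 15
102151 6780

[15; 15,30] for √227; ℓ=2 ⇒ convergent index 1
a_0=15:  p_0=15·1+0=15,  q_0=15·0+1=1
a_1=15:  p_1=15·15+1=226,  q_1=15·1+0=15
(x₁, y₁) = (226, 15);  226² − 227·15² = 1 ✓
k=2:  x_2 = 226·226+227·15·15 = 102151,  y_2 = 226·15+15·226 = 6780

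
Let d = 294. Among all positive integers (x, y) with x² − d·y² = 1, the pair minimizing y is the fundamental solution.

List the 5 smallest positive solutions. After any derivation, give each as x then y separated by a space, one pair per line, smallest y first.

√294 → a₀=17, period (6,1,4,1,6,34); ℓ=6 even so k=5
a_0=17:  p_0=17·1+0=17,  q_0=17·0+1=1
…
a_2=1:  p_2=1·103+17=120,  q_2=1·6+1=7
…
a_4=1:  p_4=1·583+120=703,  q_4=1·34+7=41
a_5=6:  p_5=6·703+583=4801,  q_5=6·41+34=280
fundamental: x₁=4801, y₁=280  (since 23049601 − 294·78400 = 1)
(4801+280√294)^2 = 46099201 + 2688560√294
(4801+280√294)^3 = 442644523201 + 25815552840√294
(4801+280√294)^4 = 4250272665676801 + 247880935681120√294
(4801+280√294)^5 = 40811117693184120001 + 2380152718594561400√294

4801 280
46099201 2688560
442644523201 25815552840
4250272665676801 247880935681120
40811117693184120001 2380152718594561400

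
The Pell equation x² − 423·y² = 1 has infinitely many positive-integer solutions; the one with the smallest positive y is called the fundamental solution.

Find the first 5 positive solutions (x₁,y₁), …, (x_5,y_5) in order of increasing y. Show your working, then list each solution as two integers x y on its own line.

[20; 1,1,3,4,3,1,1,40] for √423; ℓ=8 ⇒ convergent index 7
a_0=20:  p_0=20·1+0=20,  q_0=20·0+1=1
a_1=1:  p_1=1·20+1=21,  q_1=1·1+0=1
…
a_6=1:  p_6=1·1995+617=2612,  q_6=1·97+30=127
a_7=1:  p_7=1·2612+1995=4607,  q_7=1·127+97=224
fundamental: x₁=4607, y₁=224  (since 21224449 − 423·50176 = 1)
(x_2, y_2) = (4607·4607 + 423·224·224, 4607·224 + 224·4607) = (42448897, 2063936)
(x_3, y_3) = (4607·42448897 + 423·224·2063936, 4607·2063936 + 224·42448897) = (391124132351, 19017106080)
(x_4, y_4) = (4607·391124132351 + 423·224·19017106080, 4607·19017106080 + 224·391124132351) = (3603817713033217, 175223613357184)
(x_5, y_5) = (4607·3603817713033217 + 423·224·175223613357184, 4607·175223613357184 + 224·3603817713033217) = (33205576016763929087, 1614510354455987296)

4607 224
42448897 2063936
391124132351 19017106080
3603817713033217 175223613357184
33205576016763929087 1614510354455987296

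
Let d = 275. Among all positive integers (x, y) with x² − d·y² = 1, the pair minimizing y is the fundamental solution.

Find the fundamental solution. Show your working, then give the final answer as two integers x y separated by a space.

199 12

√275 → a₀=16, period (1,1,2,1,1,32); ℓ=6 even so k=5
step 0: (16, 1)  from 16·(1,0) + (0,1)
…
step 4: (116, 7)  from 1·(83,5) + (33,2)
step 5: (199, 12)  from 1·(116,7) + (83,5)
→ (199, 12).  Check: 199²=39601, 275·12²=39600, difference 1.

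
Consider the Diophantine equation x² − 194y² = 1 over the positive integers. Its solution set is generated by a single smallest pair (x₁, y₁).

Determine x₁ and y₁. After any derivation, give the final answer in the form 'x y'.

√194 → a₀=13, period (1,12,1,26); ℓ=4 even so k=3
step 0: (13, 1)  from 13·(1,0) + (0,1)
…
step 2: (181, 13)  from 12·(14,1) + (13,1)
step 3: (195, 14)  from 1·(181,13) + (14,1)
fundamental: x₁=195, y₁=14  (since 38025 − 194·196 = 1)

195 14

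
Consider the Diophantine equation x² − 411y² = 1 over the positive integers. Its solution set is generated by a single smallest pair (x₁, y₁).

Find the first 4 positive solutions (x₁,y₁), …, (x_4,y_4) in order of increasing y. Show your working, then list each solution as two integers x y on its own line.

49730 2453
4946145799 243975380
491943661118810 24265791292347
48928716529930696801 2413475601692857240

√411 → a₀=20, period (3,1,1,1,19,1,1,1,3,40); ℓ=10 even so k=9
a_0=20:  p_0=20·1+0=20,  q_0=20·0+1=1
…
a_3=1:  p_3=1·81+61=142,  q_3=1·4+3=7
…
a_5=19:  p_5=19·223+142=4379,  q_5=19·11+7=216
…
a_7=1:  p_7=1·4602+4379=8981,  q_7=1·227+216=443
a_8=1:  p_8=1·8981+4602=13583,  q_8=1·443+227=670
a_9=3:  p_9=3·13583+8981=49730,  q_9=3·670+443=2453
fundamental: x₁=49730, y₁=2453  (since 2473072900 − 411·6017209 = 1)
(x_2, y_2) = (49730·49730 + 411·2453·2453, 49730·2453 + 2453·49730) = (4946145799, 243975380)
(x_3, y_3) = (49730·4946145799 + 411·2453·243975380, 49730·243975380 + 2453·4946145799) = (491943661118810, 24265791292347)
(x_4, y_4) = (49730·491943661118810 + 411·2453·24265791292347, 49730·24265791292347 + 2453·491943661118810) = (48928716529930696801, 2413475601692857240)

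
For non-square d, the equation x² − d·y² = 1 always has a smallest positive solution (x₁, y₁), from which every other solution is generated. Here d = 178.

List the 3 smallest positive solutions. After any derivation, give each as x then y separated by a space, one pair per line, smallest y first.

[13; 2,1,12,1,2,26] for √178; ℓ=6 ⇒ convergent index 5
i=0: a=13 ⇒ p=13, q=1
…
i=2: a=1 ⇒ p=40, q=3
i=3: a=12 ⇒ p=507, q=38
i=4: a=1 ⇒ p=547, q=41
i=5: a=2 ⇒ p=1601, q=120
(x₁, y₁) = (1601, 120);  1601² − 178·120² = 1 ✓
k=2:  x_2 = 1601·1601+178·120·120 = 5126401,  y_2 = 1601·120+120·1601 = 384240
k=3:  x_3 = 1601·5126401+178·120·384240 = 16414734401,  y_3 = 1601·384240+120·5126401 = 1230336360

1601 120
5126401 384240
16414734401 1230336360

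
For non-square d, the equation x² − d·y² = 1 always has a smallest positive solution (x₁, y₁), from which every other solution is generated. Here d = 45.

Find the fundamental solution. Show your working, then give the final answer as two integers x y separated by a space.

161 24

√45 → a₀=6, period (1,2,2,2,1,12); ℓ=6 even so k=5
step 0: (6, 1)  from 6·(1,0) + (0,1)
…
step 2: (20, 3)  from 2·(7,1) + (6,1)
step 3: (47, 7)  from 2·(20,3) + (7,1)
step 4: (114, 17)  from 2·(47,7) + (20,3)
step 5: (161, 24)  from 1·(114,17) + (47,7)
→ (161, 24).  Check: 161²=25921, 45·24²=25920, difference 1.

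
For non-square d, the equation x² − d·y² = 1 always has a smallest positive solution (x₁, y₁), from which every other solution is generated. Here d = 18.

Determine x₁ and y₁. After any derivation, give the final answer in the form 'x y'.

d=18: √d = [4; 4,8] (ℓ=2, even), read p_1/q_1
i=0: a=4 ⇒ p=4, q=1
i=1: a=4 ⇒ p=17, q=4
(x₁, y₁) = (17, 4);  17² − 18·4² = 1 ✓

17 4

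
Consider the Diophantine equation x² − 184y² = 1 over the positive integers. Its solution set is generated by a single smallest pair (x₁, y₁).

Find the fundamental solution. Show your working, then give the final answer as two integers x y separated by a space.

√184 → a₀=13, period (1,1,3,2,1,2,1,2,3,1,1,26); ℓ=12 even so k=11
step 0: (13, 1)  from 13·(1,0) + (0,1)
step 1: (14, 1)  from 1·(13,1) + (1,0)
…
step 4: (217, 16)  from 2·(95,7) + (27,2)
…
step 7: (1153, 85)  from 1·(841,62) + (312,23)
step 8: (3147, 232)  from 2·(1153,85) + (841,62)
…
step 10: (13741, 1013)  from 1·(10594,781) + (3147,232)
step 11: (24335, 1794)  from 1·(13741,1013) + (10594,781)
fundamental: x₁=24335, y₁=1794  (since 592192225 − 184·3218436 = 1)

24335 1794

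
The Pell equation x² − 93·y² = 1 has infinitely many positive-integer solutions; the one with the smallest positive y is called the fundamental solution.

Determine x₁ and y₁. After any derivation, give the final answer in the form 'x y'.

[9; 1,1,1,4,6,4,1,1,1,18] for √93; ℓ=10 ⇒ convergent index 9
a_0=9:  p_0=9·1+0=9,  q_0=9·0+1=1
…
a_3=1:  p_3=1·19+10=29,  q_3=1·2+1=3
…
a_8=1:  p_8=1·4330+3491=7821,  q_8=1·449+362=811
a_9=1:  p_9=1·7821+4330=12151,  q_9=1·811+449=1260
fundamental: x₁=12151, y₁=1260  (since 147646801 − 93·1587600 = 1)

12151 1260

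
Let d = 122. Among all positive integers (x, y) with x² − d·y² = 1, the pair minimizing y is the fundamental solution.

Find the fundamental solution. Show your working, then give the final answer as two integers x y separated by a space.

243 22

d=122: √d = [11; 22] (ℓ=1, odd), read p_1/q_1
a_0=11:  p_0=11·1+0=11,  q_0=11·0+1=1
a_1=22:  p_1=22·11+1=243,  q_1=22·1+0=22
(x₁, y₁) = (243, 22);  243² − 122·22² = 1 ✓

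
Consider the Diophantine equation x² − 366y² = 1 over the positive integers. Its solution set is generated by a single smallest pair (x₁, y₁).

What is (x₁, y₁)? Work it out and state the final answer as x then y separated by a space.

√366 → a₀=19, period (7,1,1,1,2,12,2,1,1,1,7,38); ℓ=12 even so k=11
i=0: a=19 ⇒ p=19, q=1
…
i=2: a=1 ⇒ p=153, q=8
i=3: a=1 ⇒ p=287, q=15
i=4: a=1 ⇒ p=440, q=23
i=5: a=2 ⇒ p=1167, q=61
i=6: a=12 ⇒ p=14444, q=755
…
i=8: a=1 ⇒ p=44499, q=2326
…
i=10: a=1 ⇒ p=119053, q=6223
i=11: a=7 ⇒ p=907925, q=47458
fundamental: x₁=907925, y₁=47458  (since 824327805625 − 366·2252261764 = 1)

907925 47458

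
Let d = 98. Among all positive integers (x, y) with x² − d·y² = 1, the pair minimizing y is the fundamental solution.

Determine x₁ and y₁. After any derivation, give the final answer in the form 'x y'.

√98 = [9; 1,8,1,18, …], period ℓ=4 (even) → k=3
step 0: (9, 1)  from 9·(1,0) + (0,1)
…
step 2: (89, 9)  from 8·(10,1) + (9,1)
step 3: (99, 10)  from 1·(89,9) + (10,1)
fundamental: x₁=99, y₁=10  (since 9801 − 98·100 = 1)

99 10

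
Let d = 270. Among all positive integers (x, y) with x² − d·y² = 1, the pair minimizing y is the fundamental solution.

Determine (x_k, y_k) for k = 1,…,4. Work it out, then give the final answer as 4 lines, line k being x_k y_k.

d=270: √d = [16; 2,3,6,3,2,32] (ℓ=6, even), read p_5/q_5
k=0  a_k=16  p_k/q_k = 16/1
k=1  a_k=2  p_k/q_k = 33/2
k=2  a_k=3  p_k/q_k = 115/7
k=3  a_k=6  p_k/q_k = 723/44
k=4  a_k=3  p_k/q_k = 2284/139
k=5  a_k=2  p_k/q_k = 5291/322
(x₁, y₁) = (5291, 322);  5291² − 270·322² = 1 ✓
(5291+322√270)^2 = 55989361 + 3407404√270
(5291+322√270)^3 = 592479412811 + 36057148806√270
(5291+322√270)^4 = 6269617090376641 + 381556745257688√270

5291 322
55989361 3407404
592479412811 36057148806
6269617090376641 381556745257688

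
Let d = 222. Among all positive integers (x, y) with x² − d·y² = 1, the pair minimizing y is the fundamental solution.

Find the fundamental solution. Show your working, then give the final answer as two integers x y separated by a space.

√222 = [14; 1,8,1,28, …], period ℓ=4 (even) → k=3
k=0  a_k=14  p_k/q_k = 14/1
…
k=2  a_k=8  p_k/q_k = 134/9
k=3  a_k=1  p_k/q_k = 149/10
(x₁, y₁) = (149, 10);  149² − 222·10² = 1 ✓

149 10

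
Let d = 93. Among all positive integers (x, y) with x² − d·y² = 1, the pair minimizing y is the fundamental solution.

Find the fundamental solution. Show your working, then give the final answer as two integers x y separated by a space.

12151 1260

[9; 1,1,1,4,6,4,1,1,1,18] for √93; ℓ=10 ⇒ convergent index 9
step 0: (9, 1)  from 9·(1,0) + (0,1)
…
step 2: (19, 2)  from 1·(10,1) + (9,1)
…
step 6: (3491, 362)  from 4·(839,87) + (135,14)
…
step 8: (7821, 811)  from 1·(4330,449) + (3491,362)
step 9: (12151, 1260)  from 1·(7821,811) + (4330,449)
(x₁, y₁) = (12151, 1260);  12151² − 93·1260² = 1 ✓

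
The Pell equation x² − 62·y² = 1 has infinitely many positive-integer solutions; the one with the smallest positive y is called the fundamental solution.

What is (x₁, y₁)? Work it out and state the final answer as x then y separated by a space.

63 8

√62 = [7; 1,6,1,14, …], period ℓ=4 (even) → k=3
i=0: a=7 ⇒ p=7, q=1
…
i=2: a=6 ⇒ p=55, q=7
i=3: a=1 ⇒ p=63, q=8
→ (63, 8).  Check: 63²=3969, 62·8²=3968, difference 1.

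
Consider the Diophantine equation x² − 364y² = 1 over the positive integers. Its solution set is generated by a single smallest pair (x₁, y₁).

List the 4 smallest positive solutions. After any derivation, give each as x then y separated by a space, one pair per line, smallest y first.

4954951 259710
49103078824801 2573700648420
486606699052048124551 25505121203178395130
4822224700149240710505379201 252753251621617410554928840

√364 → a₀=19, period (12,1,2,3,1,8,1,3,2,1,12,38); ℓ=12 even so k=11
k=0  a_k=19  p_k/q_k = 19/1
…
k=3  a_k=2  p_k/q_k = 725/38
k=4  a_k=3  p_k/q_k = 2423/127
…
k=8  a_k=3  p_k/q_k = 119872/6283
k=9  a_k=2  p_k/q_k = 270499/14178
k=10  a_k=1  p_k/q_k = 390371/20461
k=11  a_k=12  p_k/q_k = 4954951/259710
(x₁, y₁) = (4954951, 259710);  4954951² − 364·259710² = 1 ✓
(4954951+259710√364)^2 = 49103078824801 + 2573700648420√364
(4954951+259710√364)^3 = 486606699052048124551 + 25505121203178395130√364
(4954951+259710√364)^4 = 4822224700149240710505379201 + 252753251621617410554928840√364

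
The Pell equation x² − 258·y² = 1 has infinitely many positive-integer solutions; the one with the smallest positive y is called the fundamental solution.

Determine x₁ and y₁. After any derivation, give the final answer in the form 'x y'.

257 16

√258 = [16; 16,32, …], period ℓ=2 (even) → k=1
a_0=16:  p_0=16·1+0=16,  q_0=16·0+1=1
a_1=16:  p_1=16·16+1=257,  q_1=16·1+0=16
fundamental: x₁=257, y₁=16  (since 66049 − 258·256 = 1)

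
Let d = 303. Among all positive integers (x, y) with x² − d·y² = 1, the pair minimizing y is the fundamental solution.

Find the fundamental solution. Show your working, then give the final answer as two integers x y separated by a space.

√303 = [17; 2,2,5,2,2,34, …], period ℓ=6 (even) → k=5
i=0: a=17 ⇒ p=17, q=1
i=1: a=2 ⇒ p=35, q=2
…
i=4: a=2 ⇒ p=1027, q=59
i=5: a=2 ⇒ p=2524, q=145
→ (2524, 145).  Check: 2524²=6370576, 303·145²=6370575, difference 1.

2524 145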